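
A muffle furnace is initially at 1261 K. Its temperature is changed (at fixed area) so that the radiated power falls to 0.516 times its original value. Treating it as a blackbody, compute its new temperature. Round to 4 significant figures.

P ∝ T⁴, so T₂/T₁ = (P₂/P₁)^(1/4) = (0.516)^(1/4) = 0.847544.
T₂ = 1261 × 0.847544 = 1069 K.

T₂ ≈ 1069 K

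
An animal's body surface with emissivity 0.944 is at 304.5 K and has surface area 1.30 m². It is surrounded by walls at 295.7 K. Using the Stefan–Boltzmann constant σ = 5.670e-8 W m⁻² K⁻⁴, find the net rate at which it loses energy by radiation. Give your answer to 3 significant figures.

Area A = 1.30 m².
Net radiated power P_net = εσA(T⁴ − T₀⁴) = 0.944×5.670×10⁻⁸×1.30×(304.5⁴ − 295.7⁴).
T⁴ − T₀⁴ = 8.59704×10⁹ − 7.64549×10⁹ = 9.51550×10⁸ K⁴, so P_net = 66.2 W.

Net loss ≈ 66.2 W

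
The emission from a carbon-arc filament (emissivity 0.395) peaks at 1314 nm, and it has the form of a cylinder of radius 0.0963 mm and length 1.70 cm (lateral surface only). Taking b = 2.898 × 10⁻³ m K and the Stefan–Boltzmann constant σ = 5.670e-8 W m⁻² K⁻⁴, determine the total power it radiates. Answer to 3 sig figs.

P ≈ 5.45 W

Wien's law: T = b/λ_max = 2.898×10⁻³/1.314×10⁻⁶ = 2205.48 K.
Lateral area A = 2πrL = 2π×9.63×10⁻⁵×0.0170 = 1.02862×10⁻⁵ m².
Then P = εσAT⁴ = 0.395×5.670×10⁻⁸×1.02862×10⁻⁵×(2205.48)⁴ = 5.45 W.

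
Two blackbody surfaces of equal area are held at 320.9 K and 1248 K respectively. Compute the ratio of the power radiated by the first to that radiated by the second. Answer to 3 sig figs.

P₁/P₂ ≈ 4.37×10⁻³

With equal areas, P₁/P₂ = (T₁/T₂)⁴ = (320.9/1248)⁴ = 4.37×10⁻³.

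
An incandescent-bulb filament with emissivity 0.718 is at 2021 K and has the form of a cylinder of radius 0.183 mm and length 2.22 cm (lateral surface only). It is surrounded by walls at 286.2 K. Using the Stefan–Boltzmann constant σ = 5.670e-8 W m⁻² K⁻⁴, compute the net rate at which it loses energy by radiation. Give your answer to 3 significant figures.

Net loss ≈ 17.3 W

Lateral area A = 2πrL = 2π×1.83×10⁻⁴×0.0222 = 2.55261×10⁻⁵ m².
Net radiated power P_net = εσA(T⁴ − T₀⁴) = 0.718×5.670×10⁻⁸×2.55261×10⁻⁵×(2021⁴ − 286.2⁴).
T⁴ − T₀⁴ = 1.66827×10¹³ − 6.70932×10⁹ = 1.66760×10¹³ K⁴, so P_net = 17.3 W.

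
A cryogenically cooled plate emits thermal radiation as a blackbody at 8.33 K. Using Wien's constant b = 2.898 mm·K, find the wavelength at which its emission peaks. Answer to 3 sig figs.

λ_max ≈ 0.348 mm

Wien's displacement law: λ_max = b/T = (2.898×10⁻³ m·K)/(8.33 K) = 3.479×10⁻⁴ m.
That is 0.348 mm, in the infrared range.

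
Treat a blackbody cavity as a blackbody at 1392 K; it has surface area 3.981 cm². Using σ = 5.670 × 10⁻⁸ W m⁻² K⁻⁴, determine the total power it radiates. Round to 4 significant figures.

P ≈ 84.75 W

Area A = 3.981 cm² = 3.981×10⁻⁴ m².
P = σAT⁴ = 5.670×10⁻⁸ × 3.981×10⁻⁴ × (1392)⁴ = 84.75 W.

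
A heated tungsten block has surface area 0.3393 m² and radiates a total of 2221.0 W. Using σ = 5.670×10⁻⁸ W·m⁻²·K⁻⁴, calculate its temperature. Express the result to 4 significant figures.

Area A = 0.3393 m².
P = σAT⁴ ⇒ T = (P/(σA))^(1/4) = (2221.0/(5.670×10⁻⁸×0.3393))^(1/4) = 582.9 K.

T ≈ 582.9 K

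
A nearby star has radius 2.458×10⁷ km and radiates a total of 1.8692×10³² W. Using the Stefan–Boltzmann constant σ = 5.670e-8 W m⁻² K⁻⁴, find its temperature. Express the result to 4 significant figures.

Surface area A = 4πR² = 4π(2.458×10¹⁰ m)² = 7.59230×10²¹ m².
P = σAT⁴ ⇒ T = (P/(σA))^(1/4) = (1.8692×10³²/(5.670×10⁻⁸×7.59230×10²¹))^(1/4) = 2.567×10⁴ K.

T ≈ 2.567×10⁴ K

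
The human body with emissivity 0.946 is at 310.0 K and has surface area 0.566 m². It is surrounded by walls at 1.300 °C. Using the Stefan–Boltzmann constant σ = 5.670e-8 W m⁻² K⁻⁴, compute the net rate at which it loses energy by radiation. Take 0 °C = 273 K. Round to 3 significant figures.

Net loss ≈ 109 W

Surroundings: T = 1.300 °C + 273 = 274.300 K.
Area A = 0.566 m².
Net radiated power P_net = εσA(T⁴ − T₀⁴) = 0.946×5.670×10⁻⁸×0.566×(310.0⁴ − 274.300⁴).
T⁴ − T₀⁴ = 9.23521×10⁹ − 5.66113×10⁹ = 3.57408×10⁹ K⁴, so P_net = 109 W.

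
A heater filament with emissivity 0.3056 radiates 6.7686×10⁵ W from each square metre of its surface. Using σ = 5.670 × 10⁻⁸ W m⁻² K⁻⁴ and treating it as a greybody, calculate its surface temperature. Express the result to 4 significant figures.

I = εσT⁴, so T = (I/εσ)^(1/4) = (6.7686×10⁵/(0.3056×5.670×10⁻⁸))^(1/4) = 2500 K.

T ≈ 2500 K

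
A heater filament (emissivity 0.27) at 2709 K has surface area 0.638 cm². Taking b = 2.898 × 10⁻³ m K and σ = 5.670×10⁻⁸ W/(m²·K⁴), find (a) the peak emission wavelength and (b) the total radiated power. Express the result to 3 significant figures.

λ_max ≈ 1.07×10³ nm; P ≈ 52.6 W

(a) λ_max = b/T = 2.898×10⁻³/2709 = 1.070×10⁻⁶ m = 1.07×10³ nm.
Area A = 0.638 cm² = 6.38×10⁻⁵ m².
(b) P = εσAT⁴ = 0.27×5.670×10⁻⁸×6.38×10⁻⁵×(2709)⁴ = 52.6 W.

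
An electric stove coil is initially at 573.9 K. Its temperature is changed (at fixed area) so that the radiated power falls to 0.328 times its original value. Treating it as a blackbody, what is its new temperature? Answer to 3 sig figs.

P ∝ T⁴, so T₂/T₁ = (P₂/P₁)^(1/4) = (0.328)^(1/4) = 0.756778.
T₂ = 573.9 × 0.756778 = 434 K.

T₂ ≈ 434 K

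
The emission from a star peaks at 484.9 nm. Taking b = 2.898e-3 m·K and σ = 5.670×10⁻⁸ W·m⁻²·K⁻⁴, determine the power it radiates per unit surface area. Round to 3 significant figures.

Wien's law: T = b/λ_max = 2.898×10⁻³/4.849×10⁻⁷ = 5976.49 K.
Then I = σT⁴ = 5.670×10⁻⁸×(5976.49)⁴ = 7.23×10⁷ W/m².

I ≈ 7.23×10⁷ W/m²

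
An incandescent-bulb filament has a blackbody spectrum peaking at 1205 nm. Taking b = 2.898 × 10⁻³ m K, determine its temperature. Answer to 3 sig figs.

Wien's law gives T = b/λ_max = (2.898×10⁻³ m·K)/(1.205×10⁻⁶ m) = 2.40×10³ K.

T ≈ 2.40×10³ K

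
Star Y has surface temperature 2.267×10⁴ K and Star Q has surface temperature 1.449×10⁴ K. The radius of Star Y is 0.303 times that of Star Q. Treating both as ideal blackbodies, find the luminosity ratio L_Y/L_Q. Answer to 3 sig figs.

L_Y/L_Q ≈ 0.550

L ∝ R²T⁴, so L_Y/L_Q = (R_Y/R_Q)²(T_Y/T_Q)⁴ = (0.303)² × (2.267×10⁴/1.449×10⁴)⁴ = 0.091809 × 5.99146 = 0.550.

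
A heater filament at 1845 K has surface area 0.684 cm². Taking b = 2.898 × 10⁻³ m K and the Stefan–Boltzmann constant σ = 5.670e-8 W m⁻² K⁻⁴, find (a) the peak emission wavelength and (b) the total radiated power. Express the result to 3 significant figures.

(a) λ_max = b/T = 2.898×10⁻³/1845 = 1.571×10⁻⁶ m = 1.57×10³ nm.
Area A = 0.684 cm² = 6.84×10⁻⁵ m².
(b) P = σAT⁴ = 5.670×10⁻⁸×6.84×10⁻⁵×(1845)⁴ = 44.9 W.

λ_max ≈ 1.57×10³ nm; P ≈ 44.9 W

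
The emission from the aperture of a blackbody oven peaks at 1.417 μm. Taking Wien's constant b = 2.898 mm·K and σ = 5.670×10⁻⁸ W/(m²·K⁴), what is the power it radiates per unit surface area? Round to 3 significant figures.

Wien's law: T = b/λ_max = 2.898×10⁻³/1.417×10⁻⁶ = 2045.17 K.
Then I = σT⁴ = 5.670×10⁻⁸×(2045.17)⁴ = 9.92×10⁵ W/m².

I ≈ 9.92×10⁵ W/m²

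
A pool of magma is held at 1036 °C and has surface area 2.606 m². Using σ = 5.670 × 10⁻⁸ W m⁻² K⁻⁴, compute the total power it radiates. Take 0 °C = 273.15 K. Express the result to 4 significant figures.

P ≈ 4.340×10⁵ W

T = 1036 °C + 273.15 = 1309.15 K.
Area A = 2.606 m².
P = σAT⁴ = 5.670×10⁻⁸ × 2.606 × (1309.15)⁴ = 4.340×10⁵ W.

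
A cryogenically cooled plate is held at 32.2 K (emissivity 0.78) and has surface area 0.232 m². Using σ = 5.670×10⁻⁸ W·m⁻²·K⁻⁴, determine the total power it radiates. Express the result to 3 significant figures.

P ≈ 0.0110 W

Area A = 0.232 m².
P = εσAT⁴ = 0.78 × 5.670×10⁻⁸ × 0.232 × (32.2)⁴ = 0.0110 W.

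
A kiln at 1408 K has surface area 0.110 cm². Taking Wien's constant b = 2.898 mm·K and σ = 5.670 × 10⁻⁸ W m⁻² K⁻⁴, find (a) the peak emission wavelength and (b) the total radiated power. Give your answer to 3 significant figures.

λ_max ≈ 2.06×10³ nm; P ≈ 2.45 W

(a) λ_max = b/T = 2.898×10⁻³/1408 = 2.058×10⁻⁶ m = 2.06×10³ nm.
Area A = 0.110 cm² = 1.10×10⁻⁵ m².
(b) P = σAT⁴ = 5.670×10⁻⁸×1.10×10⁻⁵×(1408)⁴ = 2.45 W.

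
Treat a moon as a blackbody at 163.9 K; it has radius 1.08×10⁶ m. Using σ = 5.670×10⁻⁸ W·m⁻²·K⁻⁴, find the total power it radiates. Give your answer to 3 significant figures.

Surface area A = 4πR² = 4π(1.08×10⁶ m)² = 1.46574×10¹³ m².
P = σAT⁴ = 5.670×10⁻⁸ × 1.46574×10¹³ × (163.9)⁴ = 6.00×10¹⁴ W.

P ≈ 6.00×10¹⁴ W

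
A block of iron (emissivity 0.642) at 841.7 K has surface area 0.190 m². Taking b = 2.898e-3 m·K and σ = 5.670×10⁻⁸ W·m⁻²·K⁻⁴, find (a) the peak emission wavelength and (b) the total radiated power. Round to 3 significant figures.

λ_max ≈ 3.44 μm; P ≈ 3.47×10³ W

(a) λ_max = b/T = 2.898×10⁻³/841.7 = 3.443×10⁻⁶ m = 3.44 μm.
Area A = 0.190 m².
(b) P = εσAT⁴ = 0.642×5.670×10⁻⁸×0.190×(841.7)⁴ = 3.47×10³ W.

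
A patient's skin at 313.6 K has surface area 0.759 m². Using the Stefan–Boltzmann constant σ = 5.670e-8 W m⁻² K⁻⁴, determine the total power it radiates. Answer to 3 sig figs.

P ≈ 416 W

Area A = 0.759 m².
P = σAT⁴ = 5.670×10⁻⁸ × 0.759 × (313.6)⁴ = 416 W.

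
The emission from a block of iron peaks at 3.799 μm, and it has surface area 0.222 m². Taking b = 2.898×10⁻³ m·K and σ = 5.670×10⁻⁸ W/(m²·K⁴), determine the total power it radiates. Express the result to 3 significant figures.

Wien's law: T = b/λ_max = 2.898×10⁻³/3.799×10⁻⁶ = 762.832 K.
Area A = 0.222 m².
Then P = σAT⁴ = 5.670×10⁻⁸×0.222×(762.832)⁴ = 4.26×10³ W.

P ≈ 4.26×10³ W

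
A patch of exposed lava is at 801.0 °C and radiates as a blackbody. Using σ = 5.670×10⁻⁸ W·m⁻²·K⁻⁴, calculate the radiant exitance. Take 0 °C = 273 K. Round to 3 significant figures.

T = 801.0 °C + 273 = 1074.0 K.
Stefan–Boltzmann: I = σT⁴ = 5.670×10⁻⁸ × (1074.0)⁴ = 7.54×10⁴ W/m².

I ≈ 7.54×10⁴ W/m²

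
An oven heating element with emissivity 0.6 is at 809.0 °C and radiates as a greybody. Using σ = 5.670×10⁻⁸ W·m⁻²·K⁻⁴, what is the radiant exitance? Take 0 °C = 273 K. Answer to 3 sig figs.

I ≈ 4.66×10⁴ W/m²

T = 809.0 °C + 273 = 1082.0 K.
Stefan–Boltzmann: I = εσT⁴ = 0.6 × 5.670×10⁻⁸ × (1082.0)⁴ = 4.66×10⁴ W/m².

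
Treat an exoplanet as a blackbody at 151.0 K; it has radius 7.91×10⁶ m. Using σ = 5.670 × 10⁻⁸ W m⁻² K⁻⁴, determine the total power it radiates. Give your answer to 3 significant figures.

P ≈ 2.32×10¹⁶ W

Surface area A = 4πR² = 4π(7.91×10⁶ m)² = 7.86254×10¹⁴ m².
P = σAT⁴ = 5.670×10⁻⁸ × 7.86254×10¹⁴ × (151.0)⁴ = 2.32×10¹⁶ W.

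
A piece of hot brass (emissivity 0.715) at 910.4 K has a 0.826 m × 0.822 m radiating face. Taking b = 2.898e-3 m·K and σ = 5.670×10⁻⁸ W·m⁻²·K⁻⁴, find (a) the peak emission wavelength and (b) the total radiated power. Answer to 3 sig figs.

(a) λ_max = b/T = 2.898×10⁻³/910.4 = 3.183×10⁻⁶ m = 3.18 μm.
Area A = 0.826 × 0.822 = 0.678972 m².
(b) P = εσAT⁴ = 0.715×5.670×10⁻⁸×0.678972×(910.4)⁴ = 1.89×10⁴ W.

λ_max ≈ 3.18 μm; P ≈ 1.89×10⁴ W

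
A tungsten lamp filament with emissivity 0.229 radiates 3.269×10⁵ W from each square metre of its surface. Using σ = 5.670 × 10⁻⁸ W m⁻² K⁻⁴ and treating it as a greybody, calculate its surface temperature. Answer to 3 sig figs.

I = εσT⁴, so T = (I/εσ)^(1/4) = (3.269×10⁵/(0.229×5.670×10⁻⁸))^(1/4) = 2.24×10³ K.

T ≈ 2.24×10³ K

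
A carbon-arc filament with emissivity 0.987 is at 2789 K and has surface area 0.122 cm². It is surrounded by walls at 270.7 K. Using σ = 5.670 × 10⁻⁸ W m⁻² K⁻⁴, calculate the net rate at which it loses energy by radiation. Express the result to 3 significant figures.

Area A = 0.122 cm² = 1.22×10⁻⁵ m².
Net radiated power P_net = εσA(T⁴ − T₀⁴) = 0.987×5.670×10⁻⁸×1.22×10⁻⁵×(2789⁴ − 270.7⁴).
T⁴ − T₀⁴ = 6.05054×10¹³ − 5.36974×10⁹ = 6.05000×10¹³ K⁴, so P_net = 41.3 W.

Net loss ≈ 41.3 W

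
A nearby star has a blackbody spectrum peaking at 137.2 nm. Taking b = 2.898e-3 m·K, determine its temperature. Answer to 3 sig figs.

T ≈ 2.11×10⁴ K

Wien's law gives T = b/λ_max = (2.898×10⁻³ m·K)/(1.372×10⁻⁷ m) = 2.11×10⁴ K.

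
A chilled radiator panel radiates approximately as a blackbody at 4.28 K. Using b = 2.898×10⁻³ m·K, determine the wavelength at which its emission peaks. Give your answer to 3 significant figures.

Wien's displacement law: λ_max = b/T = (2.898×10⁻³ m·K)/(4.28 K) = 6.771×10⁻⁴ m.
That is 6.77×10⁻⁴ m, in the infrared range.

λ_max ≈ 6.77×10⁻⁴ m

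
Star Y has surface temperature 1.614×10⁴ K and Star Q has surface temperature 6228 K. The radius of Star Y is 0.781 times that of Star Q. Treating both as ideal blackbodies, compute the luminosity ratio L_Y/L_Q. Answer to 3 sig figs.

L_Y/L_Q ≈ 27.5

L ∝ R²T⁴, so L_Y/L_Q = (R_Y/R_Q)²(T_Y/T_Q)⁴ = (0.781)² × (1.614×10⁴/6228)⁴ = 0.609961 × 45.1045 = 27.5.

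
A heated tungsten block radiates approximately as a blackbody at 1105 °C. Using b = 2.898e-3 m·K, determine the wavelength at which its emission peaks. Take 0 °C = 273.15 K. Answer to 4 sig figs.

T = 1105 °C + 273.15 = 1378.15 K.
Wien's displacement law: λ_max = b/T = (2.898×10⁻³ m·K)/(1378.15 K) = 2.1028×10⁻⁶ m.
That is 2.103 μm, in the infrared range.

λ_max ≈ 2.103 μm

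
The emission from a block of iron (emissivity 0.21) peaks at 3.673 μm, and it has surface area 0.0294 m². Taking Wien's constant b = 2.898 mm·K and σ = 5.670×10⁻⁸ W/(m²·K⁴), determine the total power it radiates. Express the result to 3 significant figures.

P ≈ 136 W

Wien's law: T = b/λ_max = 2.898×10⁻³/3.673×10⁻⁶ = 789.001 K.
Area A = 0.0294 m².
Then P = εσAT⁴ = 0.21×5.670×10⁻⁸×0.0294×(789.001)⁴ = 136 W.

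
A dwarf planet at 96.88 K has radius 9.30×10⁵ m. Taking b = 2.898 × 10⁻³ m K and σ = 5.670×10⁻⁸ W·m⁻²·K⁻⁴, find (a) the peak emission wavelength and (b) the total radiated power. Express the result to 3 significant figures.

(a) λ_max = b/T = 2.898×10⁻³/96.88 = 2.991×10⁻⁵ m = 29.9 μm.
Surface area A = 4πR² = 4π(9.30×10⁵ m)² = 1.08687×10¹³ m².
(b) P = σAT⁴ = 5.670×10⁻⁸×1.08687×10¹³×(96.88)⁴ = 5.43×10¹³ W.

λ_max ≈ 29.9 μm; P ≈ 5.43×10¹³ W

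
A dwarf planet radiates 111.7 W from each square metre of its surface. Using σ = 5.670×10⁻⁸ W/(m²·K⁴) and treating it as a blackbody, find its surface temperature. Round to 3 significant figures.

I = σT⁴, so T = (I/σ)^(1/4) = (111.7/(5.670×10⁻⁸))^(1/4) = 211 K.

T ≈ 211 K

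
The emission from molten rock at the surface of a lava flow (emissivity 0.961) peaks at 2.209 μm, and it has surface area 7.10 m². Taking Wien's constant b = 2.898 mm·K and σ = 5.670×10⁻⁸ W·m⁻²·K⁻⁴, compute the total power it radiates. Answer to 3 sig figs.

Wien's law: T = b/λ_max = 2.898×10⁻³/2.209×10⁻⁶ = 1311.91 K.
Area A = 7.10 m².
Then P = εσAT⁴ = 0.961×5.670×10⁻⁸×7.10×(1311.91)⁴ = 1.15×10⁶ W.

P ≈ 1.15×10⁶ W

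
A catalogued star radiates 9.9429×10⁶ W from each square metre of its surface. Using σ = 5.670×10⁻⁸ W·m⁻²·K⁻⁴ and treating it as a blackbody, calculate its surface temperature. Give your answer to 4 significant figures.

T ≈ 3639 K

I = σT⁴, so T = (I/σ)^(1/4) = (9.9429×10⁶/(5.670×10⁻⁸))^(1/4) = 3639 K.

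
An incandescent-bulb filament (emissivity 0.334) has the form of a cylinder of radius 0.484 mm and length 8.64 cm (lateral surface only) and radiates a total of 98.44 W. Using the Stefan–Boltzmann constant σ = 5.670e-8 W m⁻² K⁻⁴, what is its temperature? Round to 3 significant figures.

T ≈ 2.11×10³ K

Lateral area A = 2πrL = 2π×4.84×10⁻⁴×0.0864 = 2.62748×10⁻⁴ m².
P = εσAT⁴ ⇒ T = (P/(εσA))^(1/4) = (98.44/(0.334×5.670×10⁻⁸×2.62748×10⁻⁴))^(1/4) = 2.11×10³ K.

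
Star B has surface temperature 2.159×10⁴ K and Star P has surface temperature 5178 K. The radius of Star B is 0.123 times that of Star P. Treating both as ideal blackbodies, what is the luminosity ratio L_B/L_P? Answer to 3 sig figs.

L_B/L_P ≈ 4.57

L ∝ R²T⁴, so L_B/L_P = (R_B/R_P)²(T_B/T_P)⁴ = (0.123)² × (2.159×10⁴/5178)⁴ = 0.015129 × 302.247 = 4.57.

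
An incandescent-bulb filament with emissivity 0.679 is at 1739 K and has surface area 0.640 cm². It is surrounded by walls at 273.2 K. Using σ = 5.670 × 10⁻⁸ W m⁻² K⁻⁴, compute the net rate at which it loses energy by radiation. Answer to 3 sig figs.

Net loss ≈ 22.5 W

Area A = 0.640 cm² = 6.40×10⁻⁵ m².
Net radiated power P_net = εσA(T⁴ − T₀⁴) = 0.679×5.670×10⁻⁸×6.40×10⁻⁵×(1739⁴ − 273.2⁴).
T⁴ − T₀⁴ = 9.14531×10¹² − 5.57087×10⁹ = 9.13974×10¹² K⁴, so P_net = 22.5 W.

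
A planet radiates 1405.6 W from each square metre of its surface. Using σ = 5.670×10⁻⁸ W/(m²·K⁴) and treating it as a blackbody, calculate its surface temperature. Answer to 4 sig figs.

T ≈ 396.8 K

I = σT⁴, so T = (I/σ)^(1/4) = (1405.6/(5.670×10⁻⁸))^(1/4) = 396.8 K.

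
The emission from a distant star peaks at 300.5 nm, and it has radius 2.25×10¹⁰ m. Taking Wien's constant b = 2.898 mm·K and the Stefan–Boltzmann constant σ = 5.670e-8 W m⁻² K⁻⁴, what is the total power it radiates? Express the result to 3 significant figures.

Wien's law: T = b/λ_max = 2.898×10⁻³/3.005×10⁻⁷ = 9643.93 K.
Surface area A = 4πR² = 4π(2.25×10¹⁰ m)² = 6.36173×10²¹ m².
Then P = σAT⁴ = 5.670×10⁻⁸×6.36173×10²¹×(9643.93)⁴ = 3.12×10³⁰ W.

P ≈ 3.12×10³⁰ W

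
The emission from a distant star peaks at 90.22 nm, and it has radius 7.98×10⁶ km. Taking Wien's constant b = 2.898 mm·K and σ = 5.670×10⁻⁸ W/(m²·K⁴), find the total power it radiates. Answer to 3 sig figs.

Wien's law: T = b/λ_max = 2.898×10⁻³/9.022×10⁻⁸ = 32121.5 K.
Surface area A = 4πR² = 4π(7.98×10⁹ m)² = 8.00232×10²⁰ m².
Then P = σAT⁴ = 5.670×10⁻⁸×8.00232×10²⁰×(32121.5)⁴ = 4.83×10³¹ W.

P ≈ 4.83×10³¹ W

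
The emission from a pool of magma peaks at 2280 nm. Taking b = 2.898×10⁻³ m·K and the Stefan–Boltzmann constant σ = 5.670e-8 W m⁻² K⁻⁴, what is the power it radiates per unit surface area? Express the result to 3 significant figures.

I ≈ 1.48×10⁵ W/m²

Wien's law: T = b/λ_max = 2.898×10⁻³/2.280×10⁻⁶ = 1271.05 K.
Then I = σT⁴ = 5.670×10⁻⁸×(1271.05)⁴ = 1.48×10⁵ W/m².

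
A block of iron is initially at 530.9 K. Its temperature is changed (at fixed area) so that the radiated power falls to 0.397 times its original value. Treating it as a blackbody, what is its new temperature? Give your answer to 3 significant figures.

T₂ ≈ 421 K

P ∝ T⁴, so T₂/T₁ = (P₂/P₁)^(1/4) = (0.397)^(1/4) = 0.793775.
T₂ = 530.9 × 0.793775 = 421 K.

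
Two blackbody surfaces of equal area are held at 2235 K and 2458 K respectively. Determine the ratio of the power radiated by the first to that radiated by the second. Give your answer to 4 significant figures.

P₁/P₂ ≈ 0.6836

With equal areas, P₁/P₂ = (T₁/T₂)⁴ = (2235/2458)⁴ = 0.6836.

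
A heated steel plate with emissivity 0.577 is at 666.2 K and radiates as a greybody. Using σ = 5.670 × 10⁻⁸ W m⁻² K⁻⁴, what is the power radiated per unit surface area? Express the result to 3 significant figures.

Stefan–Boltzmann: I = εσT⁴ = 0.577 × 5.670×10⁻⁸ × (666.2)⁴ = 6.44×10³ W/m².

I ≈ 6.44×10³ W/m²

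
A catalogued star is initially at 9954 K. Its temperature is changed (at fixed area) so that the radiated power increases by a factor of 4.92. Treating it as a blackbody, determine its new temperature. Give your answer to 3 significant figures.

T₂ ≈ 1.48×10⁴ K

P ∝ T⁴, so T₂/T₁ = (P₂/P₁)^(1/4) = (4.92)^(1/4) = 1.48933.
T₂ = 9954 × 1.48933 = 1.48×10⁴ K.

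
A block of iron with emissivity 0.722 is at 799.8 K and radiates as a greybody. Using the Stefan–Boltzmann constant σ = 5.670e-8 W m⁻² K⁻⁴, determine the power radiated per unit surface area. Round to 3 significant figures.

I ≈ 1.68×10⁴ W/m²

Stefan–Boltzmann: I = εσT⁴ = 0.722 × 5.670×10⁻⁸ × (799.8)⁴ = 1.68×10⁴ W/m².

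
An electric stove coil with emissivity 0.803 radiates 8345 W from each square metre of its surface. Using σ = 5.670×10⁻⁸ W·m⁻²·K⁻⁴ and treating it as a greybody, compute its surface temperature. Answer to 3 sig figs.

T ≈ 654 K

I = εσT⁴, so T = (I/εσ)^(1/4) = (8345/(0.803×5.670×10⁻⁸))^(1/4) = 654 K.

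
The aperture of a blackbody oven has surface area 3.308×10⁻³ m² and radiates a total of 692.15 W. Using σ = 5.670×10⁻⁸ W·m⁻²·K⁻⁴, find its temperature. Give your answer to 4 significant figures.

Area A = 3.308×10⁻³ m².
P = σAT⁴ ⇒ T = (P/(σA))^(1/4) = (692.15/(5.670×10⁻⁸×3.308×10⁻³))^(1/4) = 1386 K.

T ≈ 1386 K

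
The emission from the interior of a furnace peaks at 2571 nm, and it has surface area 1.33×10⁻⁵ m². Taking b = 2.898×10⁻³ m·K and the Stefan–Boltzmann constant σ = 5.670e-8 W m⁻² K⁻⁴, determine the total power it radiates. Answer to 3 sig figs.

Wien's law: T = b/λ_max = 2.898×10⁻³/2.571×10⁻⁶ = 1127.19 K.
Area A = 1.33×10⁻⁵ m².
Then P = σAT⁴ = 5.670×10⁻⁸×1.33×10⁻⁵×(1127.19)⁴ = 1.22 W.

P ≈ 1.22 W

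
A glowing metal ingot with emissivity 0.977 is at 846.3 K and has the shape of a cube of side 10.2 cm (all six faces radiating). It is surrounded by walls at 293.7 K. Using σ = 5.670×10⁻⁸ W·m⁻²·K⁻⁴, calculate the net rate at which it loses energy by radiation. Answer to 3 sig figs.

Area A = 6s² = 6×(0.102 m)² = 0.062424 m².
Net radiated power P_net = εσA(T⁴ − T₀⁴) = 0.977×5.670×10⁻⁸×0.062424×(846.3⁴ − 293.7⁴).
T⁴ − T₀⁴ = 5.12976×10¹¹ − 7.44073×10⁹ = 5.05535×10¹¹ K⁴, so P_net = 1.75×10³ W.

Net loss ≈ 1.75×10³ W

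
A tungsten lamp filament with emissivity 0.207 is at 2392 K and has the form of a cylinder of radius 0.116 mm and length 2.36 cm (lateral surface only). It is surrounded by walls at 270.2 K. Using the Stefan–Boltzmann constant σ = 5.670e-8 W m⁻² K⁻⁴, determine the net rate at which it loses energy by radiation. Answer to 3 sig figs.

Lateral area A = 2πrL = 2π×1.16×10⁻⁴×0.0236 = 1.72008×10⁻⁵ m².
Net radiated power P_net = εσA(T⁴ − T₀⁴) = 0.207×5.670×10⁻⁸×1.72008×10⁻⁵×(2392⁴ − 270.2⁴).
T⁴ − T₀⁴ = 3.27374×10¹³ − 5.33017×10⁹ = 3.27321×10¹³ K⁴, so P_net = 6.61 W.

Net loss ≈ 6.61 W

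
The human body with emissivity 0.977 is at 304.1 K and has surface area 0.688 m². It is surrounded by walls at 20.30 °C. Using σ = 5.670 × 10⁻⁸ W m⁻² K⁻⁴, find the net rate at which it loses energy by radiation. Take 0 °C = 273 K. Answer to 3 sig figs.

Net loss ≈ 43.9 W

Surroundings: T = 20.30 °C + 273 = 293.30 K.
Area A = 0.688 m².
Net radiated power P_net = εσA(T⁴ − T₀⁴) = 0.977×5.670×10⁻⁸×0.688×(304.1⁴ − 293.30⁴).
T⁴ − T₀⁴ = 8.55196×10⁹ − 7.40028×10⁹ = 1.15168×10⁹ K⁴, so P_net = 43.9 W.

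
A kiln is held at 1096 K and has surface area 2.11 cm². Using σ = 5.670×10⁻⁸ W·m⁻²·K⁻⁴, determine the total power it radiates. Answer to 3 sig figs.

P ≈ 17.3 W

Area A = 2.11 cm² = 2.11×10⁻⁴ m².
P = σAT⁴ = 5.670×10⁻⁸ × 2.11×10⁻⁴ × (1096)⁴ = 17.3 W.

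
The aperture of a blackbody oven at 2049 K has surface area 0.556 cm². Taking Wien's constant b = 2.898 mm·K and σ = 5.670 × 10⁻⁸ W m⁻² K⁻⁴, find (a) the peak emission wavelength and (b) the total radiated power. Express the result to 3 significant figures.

(a) λ_max = b/T = 2.898×10⁻³/2049 = 1.414×10⁻⁶ m = 1.41×10³ nm.
Area A = 0.556 cm² = 5.56×10⁻⁵ m².
(b) P = σAT⁴ = 5.670×10⁻⁸×5.56×10⁻⁵×(2049)⁴ = 55.6 W.

λ_max ≈ 1.41×10³ nm; P ≈ 55.6 W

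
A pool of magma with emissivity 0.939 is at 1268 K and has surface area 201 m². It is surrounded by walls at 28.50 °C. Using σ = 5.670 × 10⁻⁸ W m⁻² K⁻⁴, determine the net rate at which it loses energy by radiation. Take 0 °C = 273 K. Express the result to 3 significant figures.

Net loss ≈ 2.76×10⁷ W

Surroundings: T = 28.50 °C + 273 = 301.50 K.
Area A = 201 m².
Net radiated power P_net = εσA(T⁴ − T₀⁴) = 0.939×5.670×10⁻⁸×201×(1268⁴ − 301.50⁴).
T⁴ − T₀⁴ = 2.58510×10¹² − 8.26322×10⁹ = 2.57684×10¹² K⁴, so P_net = 2.76×10⁷ W.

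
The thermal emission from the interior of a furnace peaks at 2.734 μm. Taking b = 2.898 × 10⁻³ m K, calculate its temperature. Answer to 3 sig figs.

Wien's law gives T = b/λ_max = (2.898×10⁻³ m·K)/(2.734×10⁻⁶ m) = 1.06×10³ K.

T ≈ 1.06×10³ K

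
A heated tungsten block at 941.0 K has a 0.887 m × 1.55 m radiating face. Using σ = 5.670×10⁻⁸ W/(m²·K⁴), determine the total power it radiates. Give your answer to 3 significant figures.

P ≈ 6.11×10⁴ W

Area A = 0.887 × 1.55 = 1.37485 m².
P = σAT⁴ = 5.670×10⁻⁸ × 1.37485 × (941.0)⁴ = 6.11×10⁴ W.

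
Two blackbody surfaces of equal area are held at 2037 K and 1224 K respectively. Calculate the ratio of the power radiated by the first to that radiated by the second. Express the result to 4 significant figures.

With equal areas, P₁/P₂ = (T₁/T₂)⁴ = (2037/1224)⁴ = 7.671.

P₁/P₂ ≈ 7.671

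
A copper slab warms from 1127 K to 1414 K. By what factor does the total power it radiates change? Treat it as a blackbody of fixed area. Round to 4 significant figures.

P₂/P₁ ≈ 2.478

P ∝ T⁴, so P₂/P₁ = (T₂/T₁)⁴ = (1414/1127)⁴ = (1.25466)⁴ = 2.478.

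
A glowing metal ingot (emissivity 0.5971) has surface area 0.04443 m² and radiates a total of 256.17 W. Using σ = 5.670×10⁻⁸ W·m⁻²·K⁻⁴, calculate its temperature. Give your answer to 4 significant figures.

Area A = 0.04443 m².
P = εσAT⁴ ⇒ T = (P/(εσA))^(1/4) = (256.17/(0.5971×5.670×10⁻⁸×0.04443))^(1/4) = 642.4 K.

T ≈ 642.4 K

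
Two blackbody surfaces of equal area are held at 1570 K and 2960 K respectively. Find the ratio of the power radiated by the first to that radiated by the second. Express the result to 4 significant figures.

With equal areas, P₁/P₂ = (T₁/T₂)⁴ = (1570/2960)⁴ = 0.07915.

P₁/P₂ ≈ 0.07915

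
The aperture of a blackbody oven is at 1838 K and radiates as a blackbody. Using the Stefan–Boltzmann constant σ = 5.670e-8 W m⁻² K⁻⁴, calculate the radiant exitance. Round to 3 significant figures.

I ≈ 6.47×10⁵ W/m²

Stefan–Boltzmann: I = σT⁴ = 5.670×10⁻⁸ × (1838)⁴ = 6.47×10⁵ W/m².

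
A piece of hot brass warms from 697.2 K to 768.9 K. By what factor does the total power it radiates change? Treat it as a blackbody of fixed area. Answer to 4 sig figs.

P ∝ T⁴, so P₂/P₁ = (T₂/T₁)⁴ = (768.9/697.2)⁴ = (1.10284)⁴ = 1.479.

P₂/P₁ ≈ 1.479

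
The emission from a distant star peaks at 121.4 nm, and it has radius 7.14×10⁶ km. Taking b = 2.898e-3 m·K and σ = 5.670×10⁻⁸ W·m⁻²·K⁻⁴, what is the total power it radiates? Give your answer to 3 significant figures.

Wien's law: T = b/λ_max = 2.898×10⁻³/1.214×10⁻⁷ = 23871.5 K.
Surface area A = 4πR² = 4π(7.14×10⁹ m)² = 6.40629×10²⁰ m².
Then P = σAT⁴ = 5.670×10⁻⁸×6.40629×10²⁰×(23871.5)⁴ = 1.18×10³¹ W.

P ≈ 1.18×10³¹ W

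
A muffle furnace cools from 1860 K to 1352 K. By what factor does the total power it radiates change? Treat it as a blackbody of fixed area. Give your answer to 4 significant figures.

P ∝ T⁴, so P₂/P₁ = (T₂/T₁)⁴ = (1352/1860)⁴ = (0.726882)⁴ = 0.2792.

P₂/P₁ ≈ 0.2792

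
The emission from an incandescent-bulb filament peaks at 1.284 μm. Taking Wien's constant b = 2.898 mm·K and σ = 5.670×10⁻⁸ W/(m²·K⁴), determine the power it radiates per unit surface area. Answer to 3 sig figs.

I ≈ 1.47×10⁶ W/m²

Wien's law: T = b/λ_max = 2.898×10⁻³/1.284×10⁻⁶ = 2257.01 K.
Then I = σT⁴ = 5.670×10⁻⁸×(2257.01)⁴ = 1.47×10⁶ W/m².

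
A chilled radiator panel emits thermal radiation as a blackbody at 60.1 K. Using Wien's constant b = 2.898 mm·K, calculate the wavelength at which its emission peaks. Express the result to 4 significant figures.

Wien's displacement law: λ_max = b/T = (2.898×10⁻³ m·K)/(60.1 K) = 4.8220×10⁻⁵ m.
That is 48.22 μm, in the infrared range.

λ_max ≈ 48.22 μm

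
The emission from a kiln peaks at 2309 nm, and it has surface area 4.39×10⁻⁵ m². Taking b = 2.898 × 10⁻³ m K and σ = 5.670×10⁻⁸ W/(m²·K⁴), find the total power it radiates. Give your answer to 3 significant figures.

Wien's law: T = b/λ_max = 2.898×10⁻³/2.309×10⁻⁶ = 1255.09 K.
Area A = 4.39×10⁻⁵ m².
Then P = σAT⁴ = 5.670×10⁻⁸×4.39×10⁻⁵×(1255.09)⁴ = 6.18 W.

P ≈ 6.18 W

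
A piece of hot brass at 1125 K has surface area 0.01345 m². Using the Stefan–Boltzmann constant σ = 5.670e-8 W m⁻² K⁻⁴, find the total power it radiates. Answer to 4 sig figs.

P ≈ 1222 W

Area A = 0.01345 m².
P = σAT⁴ = 5.670×10⁻⁸ × 0.01345 × (1125)⁴ = 1222 W.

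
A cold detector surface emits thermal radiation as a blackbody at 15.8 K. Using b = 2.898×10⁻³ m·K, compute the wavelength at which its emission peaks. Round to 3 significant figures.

Wien's displacement law: λ_max = b/T = (2.898×10⁻³ m·K)/(15.8 K) = 1.834×10⁻⁴ m.
That is 183 μm, in the infrared range.

λ_max ≈ 183 μm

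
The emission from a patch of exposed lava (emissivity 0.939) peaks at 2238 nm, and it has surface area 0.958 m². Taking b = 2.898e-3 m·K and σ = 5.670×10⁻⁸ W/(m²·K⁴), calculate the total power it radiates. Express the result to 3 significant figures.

P ≈ 1.43×10⁵ W

Wien's law: T = b/λ_max = 2.898×10⁻³/2.238×10⁻⁶ = 1294.91 K.
Area A = 0.958 m².
Then P = εσAT⁴ = 0.939×5.670×10⁻⁸×0.958×(1294.91)⁴ = 1.43×10⁵ W.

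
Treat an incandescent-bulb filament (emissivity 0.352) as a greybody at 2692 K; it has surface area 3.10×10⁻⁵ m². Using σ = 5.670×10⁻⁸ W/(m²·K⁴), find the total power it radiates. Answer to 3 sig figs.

P ≈ 32.5 W

Area A = 3.10×10⁻⁵ m².
P = εσAT⁴ = 0.352 × 5.670×10⁻⁸ × 3.10×10⁻⁵ × (2692)⁴ = 32.5 W.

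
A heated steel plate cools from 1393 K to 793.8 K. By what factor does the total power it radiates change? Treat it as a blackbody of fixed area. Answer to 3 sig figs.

P₂/P₁ ≈ 0.105

P ∝ T⁴, so P₂/P₁ = (T₂/T₁)⁴ = (793.8/1393)⁴ = (0.569849)⁴ = 0.105.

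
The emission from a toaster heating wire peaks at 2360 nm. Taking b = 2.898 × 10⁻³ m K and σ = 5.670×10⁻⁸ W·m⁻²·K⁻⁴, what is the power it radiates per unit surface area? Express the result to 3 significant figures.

Wien's law: T = b/λ_max = 2.898×10⁻³/2.360×10⁻⁶ = 1227.97 K.
Then I = σT⁴ = 5.670×10⁻⁸×(1227.97)⁴ = 1.29×10⁵ W/m².

I ≈ 1.29×10⁵ W/m²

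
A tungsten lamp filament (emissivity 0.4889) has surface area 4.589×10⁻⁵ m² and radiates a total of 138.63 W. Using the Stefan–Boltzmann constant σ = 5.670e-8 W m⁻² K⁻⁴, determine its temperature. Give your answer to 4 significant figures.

Area A = 4.589×10⁻⁵ m².
P = εσAT⁴ ⇒ T = (P/(εσA))^(1/4) = (138.63/(0.4889×5.670×10⁻⁸×4.589×10⁻⁵))^(1/4) = 3231 K.

T ≈ 3231 K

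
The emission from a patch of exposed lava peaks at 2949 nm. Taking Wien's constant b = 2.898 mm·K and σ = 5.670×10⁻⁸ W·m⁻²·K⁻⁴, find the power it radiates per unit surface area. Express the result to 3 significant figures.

Wien's law: T = b/λ_max = 2.898×10⁻³/2.949×10⁻⁶ = 982.706 K.
Then I = σT⁴ = 5.670×10⁻⁸×(982.706)⁴ = 5.29×10⁴ W/m².

I ≈ 5.29×10⁴ W/m²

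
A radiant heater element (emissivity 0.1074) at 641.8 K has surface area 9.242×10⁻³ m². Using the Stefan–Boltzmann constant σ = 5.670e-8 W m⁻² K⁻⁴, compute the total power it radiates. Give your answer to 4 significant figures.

P ≈ 9.549 W

Area A = 9.242×10⁻³ m².
P = εσAT⁴ = 0.1074 × 5.670×10⁻⁸ × 9.242×10⁻³ × (641.8)⁴ = 9.549 W.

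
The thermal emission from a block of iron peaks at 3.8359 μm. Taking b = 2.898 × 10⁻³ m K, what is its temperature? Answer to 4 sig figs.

Wien's law gives T = b/λ_max = (2.898×10⁻³ m·K)/(3.8359×10⁻⁶ m) = 755.5 K.

T ≈ 755.5 K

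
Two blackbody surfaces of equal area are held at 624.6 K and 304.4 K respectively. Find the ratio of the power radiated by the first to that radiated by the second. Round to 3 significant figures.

P₁/P₂ ≈ 17.7

With equal areas, P₁/P₂ = (T₁/T₂)⁴ = (624.6/304.4)⁴ = 17.7.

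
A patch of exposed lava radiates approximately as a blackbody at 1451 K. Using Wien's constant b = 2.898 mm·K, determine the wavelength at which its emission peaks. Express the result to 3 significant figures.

λ_max ≈ 2.00×10³ nm

Wien's displacement law: λ_max = b/T = (2.898×10⁻³ m·K)/(1451 K) = 1.997×10⁻⁶ m.
That is 2.00×10³ nm, in the infrared range.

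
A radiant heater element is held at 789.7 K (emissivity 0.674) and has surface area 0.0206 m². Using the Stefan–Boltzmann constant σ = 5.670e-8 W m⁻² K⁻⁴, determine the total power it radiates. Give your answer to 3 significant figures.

P ≈ 306 W

Area A = 0.0206 m².
P = εσAT⁴ = 0.674 × 5.670×10⁻⁸ × 0.0206 × (789.7)⁴ = 306 W.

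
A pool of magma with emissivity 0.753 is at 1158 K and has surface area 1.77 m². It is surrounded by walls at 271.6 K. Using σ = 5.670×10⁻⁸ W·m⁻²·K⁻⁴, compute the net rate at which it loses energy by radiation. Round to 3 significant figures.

Area A = 1.77 m².
Net radiated power P_net = εσA(T⁴ − T₀⁴) = 0.753×5.670×10⁻⁸×1.77×(1158⁴ − 271.6⁴).
T⁴ − T₀⁴ = 1.79818×10¹² − 5.44151×10⁹ = 1.79274×10¹² K⁴, so P_net = 1.35×10⁵ W.

Net loss ≈ 1.35×10⁵ W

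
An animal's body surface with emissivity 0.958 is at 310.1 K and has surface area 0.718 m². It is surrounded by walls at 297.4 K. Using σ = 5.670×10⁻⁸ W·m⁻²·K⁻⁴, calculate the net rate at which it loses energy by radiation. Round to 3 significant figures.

Net loss ≈ 55.5 W

Area A = 0.718 m².
Net radiated power P_net = εσA(T⁴ − T₀⁴) = 0.958×5.670×10⁻⁸×0.718×(310.1⁴ − 297.4⁴).
T⁴ − T₀⁴ = 9.24713×10⁹ − 7.82283×10⁹ = 1.42430×10⁹ K⁴, so P_net = 55.5 W.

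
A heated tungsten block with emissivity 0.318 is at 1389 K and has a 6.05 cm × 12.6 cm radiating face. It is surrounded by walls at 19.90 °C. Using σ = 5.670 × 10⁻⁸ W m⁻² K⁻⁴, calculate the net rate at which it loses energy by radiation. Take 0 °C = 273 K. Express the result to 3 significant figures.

Surroundings: T = 19.90 °C + 273 = 292.90 K.
Area A = 0.0605 × 0.126 = 7.623×10⁻³ m².
Net radiated power P_net = εσA(T⁴ − T₀⁴) = 0.318×5.670×10⁻⁸×7.623×10⁻³×(1389⁴ − 292.90⁴).
T⁴ − T₀⁴ = 3.72228×10¹² − 7.35999×10⁹ = 3.71492×10¹² K⁴, so P_net = 511 W.

Net loss ≈ 511 W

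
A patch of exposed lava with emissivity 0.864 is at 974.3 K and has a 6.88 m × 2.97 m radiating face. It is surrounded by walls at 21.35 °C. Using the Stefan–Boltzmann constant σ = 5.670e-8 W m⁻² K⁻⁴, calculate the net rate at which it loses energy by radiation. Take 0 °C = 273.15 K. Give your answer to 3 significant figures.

Net loss ≈ 8.94×10⁵ W

Surroundings: T = 21.35 °C + 273.15 = 294.50 K.
Area A = 6.88 × 2.97 = 20.4336 m².
Net radiated power P_net = εσA(T⁴ − T₀⁴) = 0.864×5.670×10⁻⁸×20.4336×(974.3⁴ − 294.50⁴).
T⁴ − T₀⁴ = 9.01095×10¹¹ − 7.52214×10⁹ = 8.93573×10¹¹ K⁴, so P_net = 8.94×10⁵ W.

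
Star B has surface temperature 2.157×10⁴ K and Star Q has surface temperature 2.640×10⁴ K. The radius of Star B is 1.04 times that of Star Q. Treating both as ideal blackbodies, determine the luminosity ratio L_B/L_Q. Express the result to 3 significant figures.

L ∝ R²T⁴, so L_B/L_Q = (R_B/R_Q)²(T_B/T_Q)⁴ = (1.04)² × (2.157×10⁴/2.640×10⁴)⁴ = 1.0816 × 0.445641 = 0.482.

L_B/L_Q ≈ 0.482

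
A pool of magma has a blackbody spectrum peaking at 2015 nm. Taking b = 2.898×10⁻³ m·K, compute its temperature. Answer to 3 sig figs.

T ≈ 1.44×10³ K

Wien's law gives T = b/λ_max = (2.898×10⁻³ m·K)/(2.015×10⁻⁶ m) = 1.44×10³ K.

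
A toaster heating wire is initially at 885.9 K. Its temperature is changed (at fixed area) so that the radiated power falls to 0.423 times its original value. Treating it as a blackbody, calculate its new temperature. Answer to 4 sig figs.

P ∝ T⁴, so T₂/T₁ = (P₂/P₁)^(1/4) = (0.423)^(1/4) = 0.806464.
T₂ = 885.9 × 0.806464 = 714.4 K.

T₂ ≈ 714.4 K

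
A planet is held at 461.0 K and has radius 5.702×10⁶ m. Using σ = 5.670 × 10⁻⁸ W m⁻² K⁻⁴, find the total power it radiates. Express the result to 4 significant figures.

P ≈ 1.046×10¹⁸ W

Surface area A = 4πR² = 4π(5.702×10⁶ m)² = 4.08568×10¹⁴ m².
P = σAT⁴ = 5.670×10⁻⁸ × 4.08568×10¹⁴ × (461.0)⁴ = 1.046×10¹⁸ W.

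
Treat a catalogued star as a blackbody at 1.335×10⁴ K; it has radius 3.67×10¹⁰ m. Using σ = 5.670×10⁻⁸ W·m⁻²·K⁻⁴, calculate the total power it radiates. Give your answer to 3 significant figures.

Surface area A = 4πR² = 4π(3.67×10¹⁰ m)² = 1.69255×10²² m².
P = σAT⁴ = 5.670×10⁻⁸ × 1.69255×10²² × (1.335×10⁴)⁴ = 3.05×10³¹ W.

P ≈ 3.05×10³¹ W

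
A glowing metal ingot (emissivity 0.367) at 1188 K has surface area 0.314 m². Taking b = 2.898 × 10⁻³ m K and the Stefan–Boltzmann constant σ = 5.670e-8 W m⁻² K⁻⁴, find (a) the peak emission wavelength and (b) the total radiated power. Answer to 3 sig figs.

(a) λ_max = b/T = 2.898×10⁻³/1188 = 2.439×10⁻⁶ m = 2.44 μm.
Area A = 0.314 m².
(b) P = εσAT⁴ = 0.367×5.670×10⁻⁸×0.314×(1188)⁴ = 1.30×10⁴ W.

λ_max ≈ 2.44 μm; P ≈ 1.30×10⁴ W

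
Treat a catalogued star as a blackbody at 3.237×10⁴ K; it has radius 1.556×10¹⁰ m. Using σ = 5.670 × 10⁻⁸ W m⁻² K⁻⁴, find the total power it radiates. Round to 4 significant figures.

Surface area A = 4πR² = 4π(1.556×10¹⁰ m)² = 3.04249×10²¹ m².
P = σAT⁴ = 5.670×10⁻⁸ × 3.04249×10²¹ × (3.237×10⁴)⁴ = 1.894×10³² W.

P ≈ 1.894×10³² W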